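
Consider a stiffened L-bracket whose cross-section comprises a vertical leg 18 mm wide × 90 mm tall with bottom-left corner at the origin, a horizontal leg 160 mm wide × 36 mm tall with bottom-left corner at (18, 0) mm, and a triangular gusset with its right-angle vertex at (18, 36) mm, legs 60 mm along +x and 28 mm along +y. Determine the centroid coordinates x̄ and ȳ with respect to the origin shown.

x̄ = 74.33 mm, ȳ = 26.11 mm

vertical leg: A = 18 × 90 = 1620.00, centroid at (9.00, 45.00).
horizontal leg: A = 160 × 36 = 5760.00, centroid at (98.00, 18.00).
gusset: A = ½·60·28 = 840.00, centroid at (38.00, 45.33).
ΣA = 8220.00 mm²
ΣAx̄ = (1620.00)(9.00) + (5760.00)(98.00) + (840.00)(38.00) = 610980.00 mm³
ΣAȳ = (1620.00)(45.00) + (5760.00)(18.00) + (840.00)(45.33) = 214660.00 mm³
x̄ = 610980.00 / 8220.00 = 74.33 mm
ȳ = 214660.00 / 8220.00 = 26.11 mm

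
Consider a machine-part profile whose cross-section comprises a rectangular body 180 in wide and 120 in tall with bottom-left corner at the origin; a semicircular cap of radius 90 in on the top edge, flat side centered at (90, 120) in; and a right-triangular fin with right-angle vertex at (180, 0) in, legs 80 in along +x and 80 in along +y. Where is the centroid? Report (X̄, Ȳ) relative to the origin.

X̄ = 99.95 in, Ȳ = 90.45 in

Part | A | x̄ᵢ | ȳᵢ | A·x̄ᵢ | A·ȳᵢ
rectangular body | 21600.00 | 90.00 | 60.00 | 1944000.00 | 1296000.00
semicircular top | 12723.45 | 90.00 | 158.20 | 1145110.52 | 2012814.03
triangular fin | 3200.00 | 206.67 | 26.67 | 661333.33 | 85333.33
Σ | 37523.45 |  |  | 3750443.86 | 3394147.36
X̄ = 3750443.86 / 37523.45 = 99.95 in
Ȳ = 3394147.36 / 37523.45 = 90.45 in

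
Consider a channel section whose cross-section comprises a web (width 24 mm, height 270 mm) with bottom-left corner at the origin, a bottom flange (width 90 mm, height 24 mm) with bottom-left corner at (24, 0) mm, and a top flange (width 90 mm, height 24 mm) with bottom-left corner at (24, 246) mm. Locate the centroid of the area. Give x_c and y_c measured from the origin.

web: A = 24 × 270 = 6480.00, centroid at (12.00, 135.00).
bottom flange: A = 90 × 24 = 2160.00, centroid at (69.00, 12.00).
top flange: A = 90 × 24 = 2160.00, centroid at (69.00, 258.00).
ΣA = 10800.00 mm²
ΣAx_c = (6480.00)(12.00) + (2160.00)(69.00) + (2160.00)(69.00) = 375840.00 mm³
ΣAy_c = (6480.00)(135.00) + (2160.00)(12.00) + (2160.00)(258.00) = 1458000.00 mm³
x_c = 375840.00 / 10800.00 = 34.80 mm
y_c = 1458000.00 / 10800.00 = 135.00 mm

x_c = 34.80 mm, y_c = 135.00 mm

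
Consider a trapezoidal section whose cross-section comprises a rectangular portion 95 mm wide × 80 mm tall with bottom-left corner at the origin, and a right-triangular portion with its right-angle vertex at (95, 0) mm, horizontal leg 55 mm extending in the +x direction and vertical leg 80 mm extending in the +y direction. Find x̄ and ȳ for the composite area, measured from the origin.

x̄ = 62.28 mm, ȳ = 37.01 mm

rectangular portion: A = 95 × 80 = 7600.00, centroid at (47.50, 40.00).
triangular portion: A = ½·55·80 = 2200.00, centroid at (113.33, 26.67).
ΣA = 9800.00 mm², ΣAx̄ = 610333.33 mm³, ΣAȳ = 362666.67 mm³.
x̄ = 610333.33/9800.00 = 62.28 mm; ȳ = 362666.67/9800.00 = 37.01 mm.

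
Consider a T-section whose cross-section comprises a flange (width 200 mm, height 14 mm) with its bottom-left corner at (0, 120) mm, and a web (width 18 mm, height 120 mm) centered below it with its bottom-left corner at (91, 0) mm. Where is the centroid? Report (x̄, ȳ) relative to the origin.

Part | A | x̄ᵢ | ȳᵢ | A·x̄ᵢ | A·ȳᵢ
web | 2160.00 | 100.00 | 60.00 | 216000.00 | 129600.00
flange | 2800.00 | 100.00 | 127.00 | 280000.00 | 355600.00
Σ | 4960.00 |  |  | 496000.00 | 485200.00
x̄ = 496000.00 / 4960.00 = 100.00 mm
ȳ = 485200.00 / 4960.00 = 97.82 mm

x̄ = 100.00 mm, ȳ = 97.82 mm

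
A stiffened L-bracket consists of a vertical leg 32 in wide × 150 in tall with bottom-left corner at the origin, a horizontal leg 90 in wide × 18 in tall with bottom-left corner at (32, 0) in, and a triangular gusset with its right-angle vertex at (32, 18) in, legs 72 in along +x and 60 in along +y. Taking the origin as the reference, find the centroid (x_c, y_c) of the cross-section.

x_c = 37.59 in, y_c = 53.22 in

Part | A | x̄ᵢ | ȳᵢ | A·x̄ᵢ | A·ȳᵢ
vertical leg | 4800.00 | 16.00 | 75.00 | 76800.00 | 360000.00
horizontal leg | 1620.00 | 77.00 | 9.00 | 124740.00 | 14580.00
gusset | 2160.00 | 56.00 | 38.00 | 120960.00 | 82080.00
Σ | 8580.00 |  |  | 322500.00 | 456660.00
x_c = 322500.00 / 8580.00 = 37.59 in
y_c = 456660.00 / 8580.00 = 53.22 in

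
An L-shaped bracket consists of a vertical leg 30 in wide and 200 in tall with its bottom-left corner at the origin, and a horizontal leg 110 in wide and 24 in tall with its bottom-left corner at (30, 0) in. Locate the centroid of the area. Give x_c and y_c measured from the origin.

x_c = 36.39 in, y_c = 73.11 in

vertical leg: A = 30 × 200 = 6000.00, centroid at (15.00, 100.00).
horizontal leg: A = 110 × 24 = 2640.00, centroid at (85.00, 12.00).
ΣA = 8640.00 in², ΣAx_c = 314400.00 in³, ΣAy_c = 631680.00 in³.
x_c = 314400.00/8640.00 = 36.39 in; y_c = 631680.00/8640.00 = 73.11 in.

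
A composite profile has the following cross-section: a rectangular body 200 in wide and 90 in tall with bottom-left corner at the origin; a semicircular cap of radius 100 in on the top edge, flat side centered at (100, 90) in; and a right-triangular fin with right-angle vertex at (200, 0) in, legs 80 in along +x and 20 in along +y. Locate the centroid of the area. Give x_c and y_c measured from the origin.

rectangular body: A = 200 × 90 = 18000.00, centroid at (100.00, 45.00).
semicircular top: A = ½π·100² = 15707.96, centroid at (100.00, 132.44).
triangular fin: A = ½·80·20 = 800.00, centroid at (226.67, 6.67).
ΣA = 34507.96 in², ΣAx_c = 3552129.66 in³, ΣAy_c = 2895716.69 in³.
x_c = 3552129.66/34507.96 = 102.94 in; y_c = 2895716.69/34507.96 = 83.91 in.

x_c = 102.94 in, y_c = 83.91 in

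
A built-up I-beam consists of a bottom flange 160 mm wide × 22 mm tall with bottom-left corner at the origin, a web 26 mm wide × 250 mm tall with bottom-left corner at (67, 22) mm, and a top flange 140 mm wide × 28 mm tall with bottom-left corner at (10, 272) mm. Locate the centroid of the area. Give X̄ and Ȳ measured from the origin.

Part | A | x̄ᵢ | ȳᵢ | A·x̄ᵢ | A·ȳᵢ
bottom flange | 3520.00 | 80.00 | 11.00 | 281600.00 | 38720.00
web | 6500.00 | 80.00 | 147.00 | 520000.00 | 955500.00
top flange | 3920.00 | 80.00 | 286.00 | 313600.00 | 1121120.00
Σ | 13940.00 |  |  | 1115200.00 | 2115340.00
X̄ = 1115200.00 / 13940.00 = 80.00 mm
Ȳ = 2115340.00 / 13940.00 = 151.75 mm

X̄ = 80.00 mm, Ȳ = 151.75 mm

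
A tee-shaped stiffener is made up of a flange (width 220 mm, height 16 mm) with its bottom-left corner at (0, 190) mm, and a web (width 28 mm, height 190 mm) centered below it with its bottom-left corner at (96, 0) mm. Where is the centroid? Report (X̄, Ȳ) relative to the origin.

Part | A | x̄ᵢ | ȳᵢ | A·x̄ᵢ | A·ȳᵢ
web | 5320.00 | 110.00 | 95.00 | 585200.00 | 505400.00
flange | 3520.00 | 110.00 | 198.00 | 387200.00 | 696960.00
Σ | 8840.00 |  |  | 972400.00 | 1202360.00
X̄ = 972400.00 / 8840.00 = 110.00 mm
Ȳ = 1202360.00 / 8840.00 = 136.01 mm

X̄ = 110.00 mm, Ȳ = 136.01 mm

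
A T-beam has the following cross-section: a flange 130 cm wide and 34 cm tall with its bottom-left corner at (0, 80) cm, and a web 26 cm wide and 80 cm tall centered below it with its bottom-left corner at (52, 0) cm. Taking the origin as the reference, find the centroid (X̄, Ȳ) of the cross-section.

X̄ = 65.00 cm, Ȳ = 78.76 cm

web: A = 26 × 80 = 2080.00, centroid at (65.00, 40.00).
flange: A = 130 × 34 = 4420.00, centroid at (65.00, 97.00).
ΣA = 6500.00 cm²
ΣAX̄ = (2080.00)(65.00) + (4420.00)(65.00) = 422500.00 cm³
ΣAȲ = (2080.00)(40.00) + (4420.00)(97.00) = 511940.00 cm³
X̄ = 422500.00 / 6500.00 = 65.00 cm
Ȳ = 511940.00 / 6500.00 = 78.76 cm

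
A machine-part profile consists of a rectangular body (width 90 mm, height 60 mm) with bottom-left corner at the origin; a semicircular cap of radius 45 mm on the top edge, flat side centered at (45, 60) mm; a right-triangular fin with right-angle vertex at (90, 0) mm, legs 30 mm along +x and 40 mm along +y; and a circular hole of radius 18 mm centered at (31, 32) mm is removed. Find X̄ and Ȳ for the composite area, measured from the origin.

rectangular body: A = 90 × 60 = 5400.00, centroid at (45.00, 30.00).
semicircular top: A = ½π·45² = 3180.86, centroid at (45.00, 79.10).
triangular fin: A = ½·30·40 = 600.00, centroid at (100.00, 13.33).
hole: A = −π·18² = -1017.88, centroid at (31.00, 32.00).
ΣA = 8162.99 mm², ΣAX̄ = 414584.66 mm³, ΣAȲ = 389029.72 mm³.
X̄ = 414584.66/8162.99 = 50.79 mm; Ȳ = 389029.72/8162.99 = 47.66 mm.

X̄ = 50.79 mm, Ȳ = 47.66 mm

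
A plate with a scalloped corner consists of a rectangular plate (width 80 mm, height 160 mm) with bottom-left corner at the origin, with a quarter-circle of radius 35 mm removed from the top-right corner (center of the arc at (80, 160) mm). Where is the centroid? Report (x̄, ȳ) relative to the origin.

plate: A = 80 × 160 = 12800.00, centroid at (40.00, 80.00).
removed quarter-circle: A = −¼π·35² = -962.11, centroid at (65.15, 145.15).
ΣA = 11837.89 mm², ΣAx̄ = 449322.65 mm³, ΣAȳ = 884353.63 mm³.
x̄ = 449322.65/11837.89 = 37.96 mm; ȳ = 884353.63/11837.89 = 74.71 mm.

x̄ = 37.96 mm, ȳ = 74.71 mm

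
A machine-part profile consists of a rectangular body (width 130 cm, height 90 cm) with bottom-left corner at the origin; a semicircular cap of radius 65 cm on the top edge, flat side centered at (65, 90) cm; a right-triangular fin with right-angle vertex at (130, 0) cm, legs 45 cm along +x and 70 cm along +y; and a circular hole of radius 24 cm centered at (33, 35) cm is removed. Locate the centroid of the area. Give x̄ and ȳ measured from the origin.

rectangular body: A = 130 × 90 = 11700.00, centroid at (65.00, 45.00).
semicircular top: A = ½π·65² = 6636.61, centroid at (65.00, 117.59).
triangular fin: A = ½·45·70 = 1575.00, centroid at (145.00, 23.33).
hole: A = −π·24² = -1809.56, centroid at (33.00, 35.00).
ΣA = 18102.06 cm², ΣAx̄ = 1360539.55 cm³, ΣAȳ = 1280294.13 cm³.
x̄ = 1360539.55/18102.06 = 75.16 cm; ȳ = 1280294.13/18102.06 = 70.73 cm.

x̄ = 75.16 cm, ȳ = 70.73 cm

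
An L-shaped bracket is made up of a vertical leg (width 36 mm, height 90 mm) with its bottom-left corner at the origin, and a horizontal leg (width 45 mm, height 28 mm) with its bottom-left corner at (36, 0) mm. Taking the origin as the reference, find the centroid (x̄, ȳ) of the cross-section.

vertical leg: A = 36 × 90 = 3240.00, centroid at (18.00, 45.00).
horizontal leg: A = 45 × 28 = 1260.00, centroid at (58.50, 14.00).
ΣA = 4500.00 mm², ΣAx̄ = 132030.00 mm³, ΣAȳ = 163440.00 mm³.
x̄ = 132030.00/4500.00 = 29.34 mm; ȳ = 163440.00/4500.00 = 36.32 mm.

x̄ = 29.34 mm, ȳ = 36.32 mm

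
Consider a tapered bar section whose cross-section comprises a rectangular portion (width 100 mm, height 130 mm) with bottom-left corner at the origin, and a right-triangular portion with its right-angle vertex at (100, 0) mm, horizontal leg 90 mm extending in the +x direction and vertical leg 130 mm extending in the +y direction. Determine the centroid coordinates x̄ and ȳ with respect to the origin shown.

rectangular portion: A = 100 × 130 = 13000.00, centroid at (50.00, 65.00).
triangular portion: A = ½·90·130 = 5850.00, centroid at (130.00, 43.33).
ΣA = 18850.00 mm², ΣAx̄ = 1410500.00 mm³, ΣAȳ = 1098500.00 mm³.
x̄ = 1410500.00/18850.00 = 74.83 mm; ȳ = 1098500.00/18850.00 = 58.28 mm.

x̄ = 74.83 mm, ȳ = 58.28 mm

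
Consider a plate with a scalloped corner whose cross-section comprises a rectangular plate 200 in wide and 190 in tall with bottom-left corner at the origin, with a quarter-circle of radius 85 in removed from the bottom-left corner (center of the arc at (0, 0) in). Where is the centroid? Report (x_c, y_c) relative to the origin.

x_c = 111.22 in, y_c = 105.34 in

Part | A | x̄ᵢ | ȳᵢ | A·x̄ᵢ | A·ȳᵢ
plate | 38000.00 | 100.00 | 95.00 | 3800000.00 | 3610000.00
removed quarter-circle | -5674.50 | 36.08 | 36.08 | -204708.33 | -204708.33
Σ | 32325.50 |  |  | 3595291.67 | 3405291.67
x_c = 3595291.67 / 32325.50 = 111.22 in
y_c = 3405291.67 / 32325.50 = 105.34 in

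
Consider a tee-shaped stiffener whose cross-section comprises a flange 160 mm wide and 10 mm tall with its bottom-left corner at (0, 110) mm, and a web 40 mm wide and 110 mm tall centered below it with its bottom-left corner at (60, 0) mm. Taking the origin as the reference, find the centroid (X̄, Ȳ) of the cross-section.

X̄ = 80.00 mm, Ȳ = 71.00 mm

Part | A | x̄ᵢ | ȳᵢ | A·x̄ᵢ | A·ȳᵢ
web | 4400.00 | 80.00 | 55.00 | 352000.00 | 242000.00
flange | 1600.00 | 80.00 | 115.00 | 128000.00 | 184000.00
Σ | 6000.00 |  |  | 480000.00 | 426000.00
X̄ = 480000.00 / 6000.00 = 80.00 mm
Ȳ = 426000.00 / 6000.00 = 71.00 mm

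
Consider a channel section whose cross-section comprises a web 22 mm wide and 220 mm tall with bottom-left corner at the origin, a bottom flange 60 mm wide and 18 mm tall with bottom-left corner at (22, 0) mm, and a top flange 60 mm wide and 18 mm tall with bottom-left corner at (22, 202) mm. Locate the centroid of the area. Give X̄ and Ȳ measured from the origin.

web: A = 22 × 220 = 4840.00, centroid at (11.00, 110.00).
bottom flange: A = 60 × 18 = 1080.00, centroid at (52.00, 9.00).
top flange: A = 60 × 18 = 1080.00, centroid at (52.00, 211.00).
ΣA = 7000.00 mm², ΣAX̄ = 165560.00 mm³, ΣAȲ = 770000.00 mm³.
X̄ = 165560.00/7000.00 = 23.65 mm; Ȳ = 770000.00/7000.00 = 110.00 mm.

X̄ = 23.65 mm, Ȳ = 110.00 mm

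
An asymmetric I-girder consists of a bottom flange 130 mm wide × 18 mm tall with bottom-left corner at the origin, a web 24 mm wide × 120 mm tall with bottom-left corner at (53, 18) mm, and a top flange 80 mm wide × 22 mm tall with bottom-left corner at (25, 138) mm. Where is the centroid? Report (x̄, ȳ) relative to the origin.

x̄ = 65.00 mm, ȳ = 72.77 mm

bottom flange: A = 130 × 18 = 2340.00, centroid at (65.00, 9.00).
web: A = 24 × 120 = 2880.00, centroid at (65.00, 78.00).
top flange: A = 80 × 22 = 1760.00, centroid at (65.00, 149.00).
ΣA = 6980.00 mm²
ΣAx̄ = (2340.00)(65.00) + (2880.00)(65.00) + (1760.00)(65.00) = 453700.00 mm³
ΣAȳ = (2340.00)(9.00) + (2880.00)(78.00) + (1760.00)(149.00) = 507940.00 mm³
x̄ = 453700.00 / 6980.00 = 65.00 mm
ȳ = 507940.00 / 6980.00 = 72.77 mm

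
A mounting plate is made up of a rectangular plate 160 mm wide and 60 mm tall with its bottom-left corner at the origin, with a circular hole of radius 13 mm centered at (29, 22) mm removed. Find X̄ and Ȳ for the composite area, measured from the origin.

plate: A = 160 × 60 = 9600.00, centroid at (80.00, 30.00).
hole: A = −π·13² = -530.93, centroid at (29.00, 22.00).
ΣA = 9069.07 mm²
ΣAX̄ = (9600.00)(80.00) + (-530.93)(29.00) = 752603.05 mm³
ΣAȲ = (9600.00)(30.00) + (-530.93)(22.00) = 276319.56 mm³
X̄ = 752603.05 / 9069.07 = 82.99 mm
Ȳ = 276319.56 / 9069.07 = 30.47 mm

X̄ = 82.99 mm, Ȳ = 30.47 mm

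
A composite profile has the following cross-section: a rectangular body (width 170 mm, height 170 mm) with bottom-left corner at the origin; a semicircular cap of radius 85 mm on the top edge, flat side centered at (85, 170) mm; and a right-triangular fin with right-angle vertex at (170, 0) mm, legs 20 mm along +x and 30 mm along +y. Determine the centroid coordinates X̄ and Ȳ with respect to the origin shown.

X̄ = 85.68 mm, Ȳ = 118.33 mm

rectangular body: A = 170 × 170 = 28900.00, centroid at (85.00, 85.00).
semicircular top: A = ½π·85² = 11349.00, centroid at (85.00, 206.08).
triangular fin: A = ½·20·30 = 300.00, centroid at (176.67, 10.00).
ΣA = 40549.00 mm²
ΣAX̄ = (28900.00)(85.00) + (11349.00)(85.00) + (300.00)(176.67) = 3474165.29 mm³
ΣAȲ = (28900.00)(85.00) + (11349.00)(206.08) + (300.00)(10.00) = 4798247.26 mm³
X̄ = 3474165.29 / 40549.00 = 85.68 mm
Ȳ = 4798247.26 / 40549.00 = 118.33 mm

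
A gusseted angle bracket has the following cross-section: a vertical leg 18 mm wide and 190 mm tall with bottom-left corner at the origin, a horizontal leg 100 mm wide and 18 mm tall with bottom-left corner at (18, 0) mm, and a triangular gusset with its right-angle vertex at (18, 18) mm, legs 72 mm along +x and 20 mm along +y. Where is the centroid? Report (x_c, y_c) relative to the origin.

vertical leg: A = 18 × 190 = 3420.00, centroid at (9.00, 95.00).
horizontal leg: A = 100 × 18 = 1800.00, centroid at (68.00, 9.00).
gusset: A = ½·72·20 = 720.00, centroid at (42.00, 24.67).
ΣA = 5940.00 mm², ΣAx_c = 183420.00 mm³, ΣAy_c = 358860.00 mm³.
x_c = 183420.00/5940.00 = 30.88 mm; y_c = 358860.00/5940.00 = 60.41 mm.

x_c = 30.88 mm, y_c = 60.41 mm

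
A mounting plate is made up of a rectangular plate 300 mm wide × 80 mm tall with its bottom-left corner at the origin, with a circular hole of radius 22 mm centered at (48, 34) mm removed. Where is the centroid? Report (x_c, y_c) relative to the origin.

x_c = 156.90 mm, y_c = 40.41 mm

plate: A = 300 × 80 = 24000.00, centroid at (150.00, 40.00).
hole: A = −π·22² = -1520.53, centroid at (48.00, 34.00).
ΣA = 22479.47 mm², ΣAx_c = 3527014.52 mm³, ΣAy_c = 908301.95 mm³.
x_c = 3527014.52/22479.47 = 156.90 mm; y_c = 908301.95/22479.47 = 40.41 mm.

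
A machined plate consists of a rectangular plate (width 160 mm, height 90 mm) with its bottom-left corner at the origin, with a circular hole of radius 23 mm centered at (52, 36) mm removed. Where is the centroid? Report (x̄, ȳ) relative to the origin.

x̄ = 83.65 mm, ȳ = 46.17 mm

plate: A = 160 × 90 = 14400.00, centroid at (80.00, 45.00).
hole: A = −π·23² = -1661.90, centroid at (52.00, 36.00).
ΣA = 12738.10 mm², ΣAx̄ = 1065581.07 mm³, ΣAȳ = 588171.51 mm³.
x̄ = 1065581.07/12738.10 = 83.65 mm; ȳ = 588171.51/12738.10 = 46.17 mm.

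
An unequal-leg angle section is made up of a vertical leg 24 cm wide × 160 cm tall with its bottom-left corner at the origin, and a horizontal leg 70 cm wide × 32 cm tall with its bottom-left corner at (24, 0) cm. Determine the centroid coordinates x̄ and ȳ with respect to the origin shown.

x̄ = 29.32 cm, ȳ = 56.42 cm

vertical leg: A = 24 × 160 = 3840.00, centroid at (12.00, 80.00).
horizontal leg: A = 70 × 32 = 2240.00, centroid at (59.00, 16.00).
ΣA = 6080.00 cm²
ΣAx̄ = (3840.00)(12.00) + (2240.00)(59.00) = 178240.00 cm³
ΣAȳ = (3840.00)(80.00) + (2240.00)(16.00) = 343040.00 cm³
x̄ = 178240.00 / 6080.00 = 29.32 cm
ȳ = 343040.00 / 6080.00 = 56.42 cm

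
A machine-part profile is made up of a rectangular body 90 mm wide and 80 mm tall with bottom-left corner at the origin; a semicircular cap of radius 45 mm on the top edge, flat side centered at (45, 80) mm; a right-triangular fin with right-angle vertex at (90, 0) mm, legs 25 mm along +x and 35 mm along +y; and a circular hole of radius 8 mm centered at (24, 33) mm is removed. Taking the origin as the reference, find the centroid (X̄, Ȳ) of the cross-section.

X̄ = 47.60 mm, Ȳ = 56.67 mm

rectangular body: A = 90 × 80 = 7200.00, centroid at (45.00, 40.00).
semicircular top: A = ½π·45² = 3180.86, centroid at (45.00, 99.10).
triangular fin: A = ½·25·35 = 437.50, centroid at (98.33, 11.67).
hole: A = −π·8² = -201.06, centroid at (24.00, 33.00).
ΣA = 10617.30 mm², ΣAX̄ = 505334.16 mm³, ΣAȲ = 601688.13 mm³.
X̄ = 505334.16/10617.30 = 47.60 mm; Ȳ = 601688.13/10617.30 = 56.67 mm.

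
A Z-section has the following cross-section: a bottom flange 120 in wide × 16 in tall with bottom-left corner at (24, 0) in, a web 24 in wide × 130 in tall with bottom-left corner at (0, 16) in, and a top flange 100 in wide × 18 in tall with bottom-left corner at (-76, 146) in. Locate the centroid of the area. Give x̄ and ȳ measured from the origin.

x̄ = 22.21 in, ȳ = 79.98 in

Part | A | x̄ᵢ | ȳᵢ | A·x̄ᵢ | A·ȳᵢ
bottom flange | 1920.00 | 84.00 | 8.00 | 161280.00 | 15360.00
web | 3120.00 | 12.00 | 81.00 | 37440.00 | 252720.00
top flange | 1800.00 | -26.00 | 155.00 | -46800.00 | 279000.00
Σ | 6840.00 |  |  | 151920.00 | 547080.00
x̄ = 151920.00 / 6840.00 = 22.21 in
ȳ = 547080.00 / 6840.00 = 79.98 in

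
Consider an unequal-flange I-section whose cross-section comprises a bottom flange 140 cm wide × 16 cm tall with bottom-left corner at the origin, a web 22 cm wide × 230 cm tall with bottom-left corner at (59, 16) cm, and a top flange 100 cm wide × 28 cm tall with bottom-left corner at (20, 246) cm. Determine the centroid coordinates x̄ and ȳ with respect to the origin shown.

x̄ = 70.00 cm, ȳ = 139.48 cm

bottom flange: A = 140 × 16 = 2240.00, centroid at (70.00, 8.00).
web: A = 22 × 230 = 5060.00, centroid at (70.00, 131.00).
top flange: A = 100 × 28 = 2800.00, centroid at (70.00, 260.00).
ΣA = 10100.00 cm², ΣAx̄ = 707000.00 cm³, ΣAȳ = 1408780.00 cm³.
x̄ = 707000.00/10100.00 = 70.00 cm; ȳ = 1408780.00/10100.00 = 139.48 cm.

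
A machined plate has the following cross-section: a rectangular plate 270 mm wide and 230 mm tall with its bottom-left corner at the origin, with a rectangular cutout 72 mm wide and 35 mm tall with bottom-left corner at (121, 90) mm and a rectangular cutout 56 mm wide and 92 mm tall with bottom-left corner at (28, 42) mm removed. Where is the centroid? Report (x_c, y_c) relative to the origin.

x_c = 141.46 mm, y_c = 117.90 mm

plate: A = 270 × 230 = 62100.00, centroid at (135.00, 115.00).
hole 1: A = −(72 × 35) = -2520.00, centroid at (157.00, 107.50).
hole 2: A = −(56 × 92) = -5152.00, centroid at (56.00, 88.00).
ΣA = 54428.00 mm², ΣAx_c = 7699348.00 mm³, ΣAy_c = 6417224.00 mm³.
x_c = 7699348.00/54428.00 = 141.46 mm; y_c = 6417224.00/54428.00 = 117.90 mm.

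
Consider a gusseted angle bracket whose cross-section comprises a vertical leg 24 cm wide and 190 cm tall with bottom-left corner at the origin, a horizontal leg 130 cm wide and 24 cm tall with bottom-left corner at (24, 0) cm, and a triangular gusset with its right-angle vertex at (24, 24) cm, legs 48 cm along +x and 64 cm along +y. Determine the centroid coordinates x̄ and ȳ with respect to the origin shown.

x̄ = 42.73 cm, ȳ = 58.62 cm

Part | A | x̄ᵢ | ȳᵢ | A·x̄ᵢ | A·ȳᵢ
vertical leg | 4560.00 | 12.00 | 95.00 | 54720.00 | 433200.00
horizontal leg | 3120.00 | 89.00 | 12.00 | 277680.00 | 37440.00
gusset | 1536.00 | 40.00 | 45.33 | 61440.00 | 69632.00
Σ | 9216.00 |  |  | 393840.00 | 540272.00
x̄ = 393840.00 / 9216.00 = 42.73 cm
ȳ = 540272.00 / 9216.00 = 58.62 cm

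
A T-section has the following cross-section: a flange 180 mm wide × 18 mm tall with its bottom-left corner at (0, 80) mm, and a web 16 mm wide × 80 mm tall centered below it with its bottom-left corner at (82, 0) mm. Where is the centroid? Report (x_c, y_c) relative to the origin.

web: A = 16 × 80 = 1280.00, centroid at (90.00, 40.00).
flange: A = 180 × 18 = 3240.00, centroid at (90.00, 89.00).
ΣA = 4520.00 mm²
ΣAx_c = (1280.00)(90.00) + (3240.00)(90.00) = 406800.00 mm³
ΣAy_c = (1280.00)(40.00) + (3240.00)(89.00) = 339560.00 mm³
x_c = 406800.00 / 4520.00 = 90.00 mm
y_c = 339560.00 / 4520.00 = 75.12 mm

x_c = 90.00 mm, y_c = 75.12 mm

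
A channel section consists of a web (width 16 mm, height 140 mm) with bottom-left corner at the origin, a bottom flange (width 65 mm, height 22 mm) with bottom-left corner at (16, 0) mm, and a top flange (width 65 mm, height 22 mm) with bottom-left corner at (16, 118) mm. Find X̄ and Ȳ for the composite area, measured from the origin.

X̄ = 30.71 mm, Ȳ = 70.00 mm

web: A = 16 × 140 = 2240.00, centroid at (8.00, 70.00).
bottom flange: A = 65 × 22 = 1430.00, centroid at (48.50, 11.00).
top flange: A = 65 × 22 = 1430.00, centroid at (48.50, 129.00).
ΣA = 5100.00 mm², ΣAX̄ = 156630.00 mm³, ΣAȲ = 357000.00 mm³.
X̄ = 156630.00/5100.00 = 30.71 mm; Ȳ = 357000.00/5100.00 = 70.00 mm.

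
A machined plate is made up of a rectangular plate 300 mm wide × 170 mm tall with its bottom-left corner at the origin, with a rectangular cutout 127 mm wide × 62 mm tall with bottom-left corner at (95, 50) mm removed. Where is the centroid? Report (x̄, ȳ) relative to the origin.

Part | A | x̄ᵢ | ȳᵢ | A·x̄ᵢ | A·ȳᵢ
plate | 51000.00 | 150.00 | 85.00 | 7650000.00 | 4335000.00
hole | -7874.00 | 158.50 | 81.00 | -1248029.00 | -637794.00
Σ | 43126.00 |  |  | 6401971.00 | 3697206.00
x̄ = 6401971.00 / 43126.00 = 148.45 mm
ȳ = 3697206.00 / 43126.00 = 85.73 mm

x̄ = 148.45 mm, ȳ = 85.73 mm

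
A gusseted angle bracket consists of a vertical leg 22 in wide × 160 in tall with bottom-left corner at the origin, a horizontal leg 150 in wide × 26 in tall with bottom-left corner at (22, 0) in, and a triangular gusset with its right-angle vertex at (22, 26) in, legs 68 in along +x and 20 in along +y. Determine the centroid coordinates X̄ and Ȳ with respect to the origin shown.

X̄ = 55.23 in, Ȳ = 43.77 in

vertical leg: A = 22 × 160 = 3520.00, centroid at (11.00, 80.00).
horizontal leg: A = 150 × 26 = 3900.00, centroid at (97.00, 13.00).
gusset: A = ½·68·20 = 680.00, centroid at (44.67, 32.67).
ΣA = 8100.00 in²
ΣAX̄ = (3520.00)(11.00) + (3900.00)(97.00) + (680.00)(44.67) = 447393.33 in³
ΣAȲ = (3520.00)(80.00) + (3900.00)(13.00) + (680.00)(32.67) = 354513.33 in³
X̄ = 447393.33 / 8100.00 = 55.23 in
Ȳ = 354513.33 / 8100.00 = 43.77 in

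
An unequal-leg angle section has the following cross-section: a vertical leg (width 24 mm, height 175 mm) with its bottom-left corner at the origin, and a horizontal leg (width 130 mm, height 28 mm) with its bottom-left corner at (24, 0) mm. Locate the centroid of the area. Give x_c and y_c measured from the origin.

Part | A | x̄ᵢ | ȳᵢ | A·x̄ᵢ | A·ȳᵢ
vertical leg | 4200.00 | 12.00 | 87.50 | 50400.00 | 367500.00
horizontal leg | 3640.00 | 89.00 | 14.00 | 323960.00 | 50960.00
Σ | 7840.00 |  |  | 374360.00 | 418460.00
x_c = 374360.00 / 7840.00 = 47.75 mm
y_c = 418460.00 / 7840.00 = 53.38 mm

x_c = 47.75 mm, y_c = 53.38 mm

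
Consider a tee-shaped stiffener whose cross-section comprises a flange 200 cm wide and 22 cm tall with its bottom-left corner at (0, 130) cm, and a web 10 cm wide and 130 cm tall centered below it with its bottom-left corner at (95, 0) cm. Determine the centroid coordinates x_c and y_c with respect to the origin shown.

x_c = 100.00 cm, y_c = 123.67 cm

Part | A | x̄ᵢ | ȳᵢ | A·x̄ᵢ | A·ȳᵢ
web | 1300.00 | 100.00 | 65.00 | 130000.00 | 84500.00
flange | 4400.00 | 100.00 | 141.00 | 440000.00 | 620400.00
Σ | 5700.00 |  |  | 570000.00 | 704900.00
x_c = 570000.00 / 5700.00 = 100.00 cm
y_c = 704900.00 / 5700.00 = 123.67 cm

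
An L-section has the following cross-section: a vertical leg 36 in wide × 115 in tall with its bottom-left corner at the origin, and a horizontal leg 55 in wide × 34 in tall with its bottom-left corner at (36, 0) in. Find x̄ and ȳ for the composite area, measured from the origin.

Part | A | x̄ᵢ | ȳᵢ | A·x̄ᵢ | A·ȳᵢ
vertical leg | 4140.00 | 18.00 | 57.50 | 74520.00 | 238050.00
horizontal leg | 1870.00 | 63.50 | 17.00 | 118745.00 | 31790.00
Σ | 6010.00 |  |  | 193265.00 | 269840.00
x̄ = 193265.00 / 6010.00 = 32.16 in
ȳ = 269840.00 / 6010.00 = 44.90 in

x̄ = 32.16 in, ȳ = 44.90 in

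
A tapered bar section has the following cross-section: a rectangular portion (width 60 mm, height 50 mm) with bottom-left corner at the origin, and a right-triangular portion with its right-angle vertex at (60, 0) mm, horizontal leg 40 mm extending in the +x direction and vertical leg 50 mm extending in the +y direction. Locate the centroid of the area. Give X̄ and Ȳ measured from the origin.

X̄ = 40.83 mm, Ȳ = 22.92 mm

rectangular portion: A = 60 × 50 = 3000.00, centroid at (30.00, 25.00).
triangular portion: A = ½·40·50 = 1000.00, centroid at (73.33, 16.67).
ΣA = 4000.00 mm², ΣAX̄ = 163333.33 mm³, ΣAȲ = 91666.67 mm³.
X̄ = 163333.33/4000.00 = 40.83 mm; Ȳ = 91666.67/4000.00 = 22.92 mm.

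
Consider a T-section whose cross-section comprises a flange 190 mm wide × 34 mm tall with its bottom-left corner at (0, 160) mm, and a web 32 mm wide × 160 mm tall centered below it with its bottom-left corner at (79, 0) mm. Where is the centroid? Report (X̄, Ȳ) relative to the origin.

web: A = 32 × 160 = 5120.00, centroid at (95.00, 80.00).
flange: A = 190 × 34 = 6460.00, centroid at (95.00, 177.00).
ΣA = 11580.00 mm², ΣAX̄ = 1100100.00 mm³, ΣAȲ = 1553020.00 mm³.
X̄ = 1100100.00/11580.00 = 95.00 mm; Ȳ = 1553020.00/11580.00 = 134.11 mm.

X̄ = 95.00 mm, Ȳ = 134.11 mm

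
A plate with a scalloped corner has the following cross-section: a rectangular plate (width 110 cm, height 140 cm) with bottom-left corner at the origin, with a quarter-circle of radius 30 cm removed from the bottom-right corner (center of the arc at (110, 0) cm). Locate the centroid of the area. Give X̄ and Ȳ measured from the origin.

X̄ = 52.97 cm, Ȳ = 72.76 cm

Part | A | x̄ᵢ | ȳᵢ | A·x̄ᵢ | A·ȳᵢ
plate | 15400.00 | 55.00 | 70.00 | 847000.00 | 1078000.00
removed quarter-circle | -706.86 | 97.27 | 12.73 | -68754.42 | -9000.00
Σ | 14693.14 |  |  | 778245.58 | 1069000.00
X̄ = 778245.58 / 14693.14 = 52.97 cm
Ȳ = 1069000.00 / 14693.14 = 72.76 cm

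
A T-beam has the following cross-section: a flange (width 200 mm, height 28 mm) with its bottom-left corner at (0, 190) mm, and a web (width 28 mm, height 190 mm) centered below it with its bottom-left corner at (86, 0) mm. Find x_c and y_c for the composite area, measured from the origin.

x_c = 100.00 mm, y_c = 150.90 mm

Part | A | x̄ᵢ | ȳᵢ | A·x̄ᵢ | A·ȳᵢ
web | 5320.00 | 100.00 | 95.00 | 532000.00 | 505400.00
flange | 5600.00 | 100.00 | 204.00 | 560000.00 | 1142400.00
Σ | 10920.00 |  |  | 1092000.00 | 1647800.00
x_c = 1092000.00 / 10920.00 = 100.00 mm
y_c = 1647800.00 / 10920.00 = 150.90 mm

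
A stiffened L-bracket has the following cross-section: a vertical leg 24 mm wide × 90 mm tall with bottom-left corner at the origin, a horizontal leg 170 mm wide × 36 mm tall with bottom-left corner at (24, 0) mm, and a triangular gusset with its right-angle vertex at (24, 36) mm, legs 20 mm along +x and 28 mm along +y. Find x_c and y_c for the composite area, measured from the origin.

Part | A | x̄ᵢ | ȳᵢ | A·x̄ᵢ | A·ȳᵢ
vertical leg | 2160.00 | 12.00 | 45.00 | 25920.00 | 97200.00
horizontal leg | 6120.00 | 109.00 | 18.00 | 667080.00 | 110160.00
gusset | 280.00 | 30.67 | 45.33 | 8586.67 | 12693.33
Σ | 8560.00 |  |  | 701586.67 | 220053.33
x_c = 701586.67 / 8560.00 = 81.96 mm
y_c = 220053.33 / 8560.00 = 25.71 mm

x_c = 81.96 mm, y_c = 25.71 mm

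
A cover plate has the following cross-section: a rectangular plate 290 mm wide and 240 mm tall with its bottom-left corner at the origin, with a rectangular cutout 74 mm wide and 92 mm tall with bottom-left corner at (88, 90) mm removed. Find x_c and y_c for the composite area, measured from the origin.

x_c = 147.17 mm, y_c = 118.27 mm

plate: A = 290 × 240 = 69600.00, centroid at (145.00, 120.00).
hole: A = −(74 × 92) = -6808.00, centroid at (125.00, 136.00).
ΣA = 62792.00 mm², ΣAx_c = 9241000.00 mm³, ΣAy_c = 7426112.00 mm³.
x_c = 9241000.00/62792.00 = 147.17 mm; y_c = 7426112.00/62792.00 = 118.27 mm.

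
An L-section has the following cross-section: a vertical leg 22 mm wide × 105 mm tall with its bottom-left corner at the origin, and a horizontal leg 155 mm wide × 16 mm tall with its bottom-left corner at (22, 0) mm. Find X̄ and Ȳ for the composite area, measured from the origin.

X̄ = 56.82 mm, Ȳ = 29.46 mm

Part | A | x̄ᵢ | ȳᵢ | A·x̄ᵢ | A·ȳᵢ
vertical leg | 2310.00 | 11.00 | 52.50 | 25410.00 | 121275.00
horizontal leg | 2480.00 | 99.50 | 8.00 | 246760.00 | 19840.00
Σ | 4790.00 |  |  | 272170.00 | 141115.00
X̄ = 272170.00 / 4790.00 = 56.82 mm
Ȳ = 141115.00 / 4790.00 = 29.46 mm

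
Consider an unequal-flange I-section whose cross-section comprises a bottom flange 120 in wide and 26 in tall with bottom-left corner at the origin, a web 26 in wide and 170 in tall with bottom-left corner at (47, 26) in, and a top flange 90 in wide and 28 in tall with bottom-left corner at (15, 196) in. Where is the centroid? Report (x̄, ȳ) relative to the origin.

Part | A | x̄ᵢ | ȳᵢ | A·x̄ᵢ | A·ȳᵢ
bottom flange | 3120.00 | 60.00 | 13.00 | 187200.00 | 40560.00
web | 4420.00 | 60.00 | 111.00 | 265200.00 | 490620.00
top flange | 2520.00 | 60.00 | 210.00 | 151200.00 | 529200.00
Σ | 10060.00 |  |  | 603600.00 | 1060380.00
x̄ = 603600.00 / 10060.00 = 60.00 in
ȳ = 1060380.00 / 10060.00 = 105.41 in

x̄ = 60.00 in, ȳ = 105.41 in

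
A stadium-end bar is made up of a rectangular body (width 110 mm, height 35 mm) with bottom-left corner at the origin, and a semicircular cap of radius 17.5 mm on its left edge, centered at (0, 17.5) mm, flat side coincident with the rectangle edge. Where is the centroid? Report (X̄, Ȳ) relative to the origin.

X̄ = 48.07 mm, Ȳ = 17.50 mm

rectangular body: A = 110 × 35 = 3850.00, centroid at (55.00, 17.50).
semicircular end: A = ½π·17.5² = 481.06, centroid at (-7.43, 17.50).
ΣA = 4331.06 mm², ΣAX̄ = 208177.08 mm³, ΣAȲ = 75793.49 mm³.
X̄ = 208177.08/4331.06 = 48.07 mm; Ȳ = 75793.49/4331.06 = 17.50 mm.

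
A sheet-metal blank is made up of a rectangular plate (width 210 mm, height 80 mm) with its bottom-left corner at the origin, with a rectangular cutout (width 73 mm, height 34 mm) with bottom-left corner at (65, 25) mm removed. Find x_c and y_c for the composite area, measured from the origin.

plate: A = 210 × 80 = 16800.00, centroid at (105.00, 40.00).
hole: A = −(73 × 34) = -2482.00, centroid at (101.50, 42.00).
ΣA = 14318.00 mm², ΣAx_c = 1512077.00 mm³, ΣAy_c = 567756.00 mm³.
x_c = 1512077.00/14318.00 = 105.61 mm; y_c = 567756.00/14318.00 = 39.65 mm.

x_c = 105.61 mm, y_c = 39.65 mm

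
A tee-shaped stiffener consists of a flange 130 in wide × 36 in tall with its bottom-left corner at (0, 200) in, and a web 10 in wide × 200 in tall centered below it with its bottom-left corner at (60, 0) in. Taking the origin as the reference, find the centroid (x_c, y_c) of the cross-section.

Part | A | x̄ᵢ | ȳᵢ | A·x̄ᵢ | A·ȳᵢ
web | 2000.00 | 65.00 | 100.00 | 130000.00 | 200000.00
flange | 4680.00 | 65.00 | 218.00 | 304200.00 | 1020240.00
Σ | 6680.00 |  |  | 434200.00 | 1220240.00
x_c = 434200.00 / 6680.00 = 65.00 in
y_c = 1220240.00 / 6680.00 = 182.67 in

x_c = 65.00 in, y_c = 182.67 in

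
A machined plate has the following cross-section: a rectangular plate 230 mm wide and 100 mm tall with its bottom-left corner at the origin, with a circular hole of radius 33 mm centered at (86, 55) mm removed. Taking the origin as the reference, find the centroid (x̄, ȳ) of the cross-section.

x̄ = 120.07 mm, ȳ = 49.13 mm

plate: A = 230 × 100 = 23000.00, centroid at (115.00, 50.00).
hole: A = −π·33² = -3421.19, centroid at (86.00, 55.00).
ΣA = 19578.81 mm²
ΣAx̄ = (23000.00)(115.00) + (-3421.19)(86.00) = 2350777.28 mm³
ΣAȳ = (23000.00)(50.00) + (-3421.19)(55.00) = 961834.31 mm³
x̄ = 2350777.28 / 19578.81 = 120.07 mm
ȳ = 961834.31 / 19578.81 = 49.13 mm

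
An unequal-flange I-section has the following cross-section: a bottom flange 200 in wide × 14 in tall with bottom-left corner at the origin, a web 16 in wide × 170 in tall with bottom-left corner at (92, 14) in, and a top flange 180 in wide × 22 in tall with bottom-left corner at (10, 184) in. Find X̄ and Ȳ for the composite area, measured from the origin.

X̄ = 100.00 in, Ȳ = 111.93 in

bottom flange: A = 200 × 14 = 2800.00, centroid at (100.00, 7.00).
web: A = 16 × 170 = 2720.00, centroid at (100.00, 99.00).
top flange: A = 180 × 22 = 3960.00, centroid at (100.00, 195.00).
ΣA = 9480.00 in²
ΣAX̄ = (2800.00)(100.00) + (2720.00)(100.00) + (3960.00)(100.00) = 948000.00 in³
ΣAȲ = (2800.00)(7.00) + (2720.00)(99.00) + (3960.00)(195.00) = 1061080.00 in³
X̄ = 948000.00 / 9480.00 = 100.00 in
Ȳ = 1061080.00 / 9480.00 = 111.93 in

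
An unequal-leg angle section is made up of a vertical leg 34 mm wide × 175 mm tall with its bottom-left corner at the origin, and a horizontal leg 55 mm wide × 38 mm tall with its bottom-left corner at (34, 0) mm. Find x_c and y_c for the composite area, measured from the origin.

x_c = 28.57 mm, y_c = 69.69 mm

vertical leg: A = 34 × 175 = 5950.00, centroid at (17.00, 87.50).
horizontal leg: A = 55 × 38 = 2090.00, centroid at (61.50, 19.00).
ΣA = 8040.00 mm², ΣAx_c = 229685.00 mm³, ΣAy_c = 560335.00 mm³.
x_c = 229685.00/8040.00 = 28.57 mm; y_c = 560335.00/8040.00 = 69.69 mm.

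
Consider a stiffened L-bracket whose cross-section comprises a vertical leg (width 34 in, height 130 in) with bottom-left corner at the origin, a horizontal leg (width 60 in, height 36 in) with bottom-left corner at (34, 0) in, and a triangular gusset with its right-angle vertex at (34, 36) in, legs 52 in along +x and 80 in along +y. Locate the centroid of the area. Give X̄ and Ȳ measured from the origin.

Part | A | x̄ᵢ | ȳᵢ | A·x̄ᵢ | A·ȳᵢ
vertical leg | 4420.00 | 17.00 | 65.00 | 75140.00 | 287300.00
horizontal leg | 2160.00 | 64.00 | 18.00 | 138240.00 | 38880.00
gusset | 2080.00 | 51.33 | 62.67 | 106773.33 | 130346.67
Σ | 8660.00 |  |  | 320153.33 | 456526.67
X̄ = 320153.33 / 8660.00 = 36.97 in
Ȳ = 456526.67 / 8660.00 = 52.72 in

X̄ = 36.97 in, Ȳ = 52.72 in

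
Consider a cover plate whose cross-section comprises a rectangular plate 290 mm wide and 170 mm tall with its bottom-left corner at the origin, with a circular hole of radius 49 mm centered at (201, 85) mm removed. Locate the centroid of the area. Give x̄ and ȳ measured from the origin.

x̄ = 134.88 mm, ȳ = 85.00 mm

plate: A = 290 × 170 = 49300.00, centroid at (145.00, 85.00).
hole: A = −π·49² = -7542.96, centroid at (201.00, 85.00).
ΣA = 41757.04 mm²
ΣAx̄ = (49300.00)(145.00) + (-7542.96)(201.00) = 5632364.24 mm³
ΣAȳ = (49300.00)(85.00) + (-7542.96)(85.00) = 3549348.06 mm³
x̄ = 5632364.24 / 41757.04 = 134.88 mm
ȳ = 3549348.06 / 41757.04 = 85.00 mm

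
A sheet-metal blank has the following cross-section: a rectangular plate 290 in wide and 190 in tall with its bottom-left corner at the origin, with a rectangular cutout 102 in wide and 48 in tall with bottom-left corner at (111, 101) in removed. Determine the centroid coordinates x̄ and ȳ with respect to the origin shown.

plate: A = 290 × 190 = 55100.00, centroid at (145.00, 95.00).
hole: A = −(102 × 48) = -4896.00, centroid at (162.00, 125.00).
ΣA = 50204.00 in²
ΣAx̄ = (55100.00)(145.00) + (-4896.00)(162.00) = 7196348.00 in³
ΣAȳ = (55100.00)(95.00) + (-4896.00)(125.00) = 4622500.00 in³
x̄ = 7196348.00 / 50204.00 = 143.34 in
ȳ = 4622500.00 / 50204.00 = 92.07 in

x̄ = 143.34 in, ȳ = 92.07 in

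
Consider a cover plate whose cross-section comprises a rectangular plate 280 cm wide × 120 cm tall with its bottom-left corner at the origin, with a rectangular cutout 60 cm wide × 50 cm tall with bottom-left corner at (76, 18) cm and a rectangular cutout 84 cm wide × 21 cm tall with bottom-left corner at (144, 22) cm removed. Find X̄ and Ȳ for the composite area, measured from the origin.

X̄ = 140.72 cm, Ȳ = 63.45 cm

plate: A = 280 × 120 = 33600.00, centroid at (140.00, 60.00).
hole 1: A = −(60 × 50) = -3000.00, centroid at (106.00, 43.00).
hole 2: A = −(84 × 21) = -1764.00, centroid at (186.00, 32.50).
ΣA = 28836.00 cm²
ΣAX̄ = (33600.00)(140.00) + (-3000.00)(106.00) + (-1764.00)(186.00) = 4057896.00 cm³
ΣAȲ = (33600.00)(60.00) + (-3000.00)(43.00) + (-1764.00)(32.50) = 1829670.00 cm³
X̄ = 4057896.00 / 28836.00 = 140.72 cm
Ȳ = 1829670.00 / 28836.00 = 63.45 cm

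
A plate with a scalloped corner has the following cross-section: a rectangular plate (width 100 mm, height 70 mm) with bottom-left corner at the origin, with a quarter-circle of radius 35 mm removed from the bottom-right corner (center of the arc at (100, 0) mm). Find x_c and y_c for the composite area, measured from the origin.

plate: A = 100 × 70 = 7000.00, centroid at (50.00, 35.00).
removed quarter-circle: A = −¼π·35² = -962.11, centroid at (85.15, 14.85).
ΣA = 6037.89 mm²
ΣAx_c = (7000.00)(50.00) + (-962.11)(85.15) = 268080.39 mm³
ΣAy_c = (7000.00)(35.00) + (-962.11)(14.85) = 230708.33 mm³
x_c = 268080.39 / 6037.89 = 44.40 mm
y_c = 230708.33 / 6037.89 = 38.21 mm

x_c = 44.40 mm, y_c = 38.21 mm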